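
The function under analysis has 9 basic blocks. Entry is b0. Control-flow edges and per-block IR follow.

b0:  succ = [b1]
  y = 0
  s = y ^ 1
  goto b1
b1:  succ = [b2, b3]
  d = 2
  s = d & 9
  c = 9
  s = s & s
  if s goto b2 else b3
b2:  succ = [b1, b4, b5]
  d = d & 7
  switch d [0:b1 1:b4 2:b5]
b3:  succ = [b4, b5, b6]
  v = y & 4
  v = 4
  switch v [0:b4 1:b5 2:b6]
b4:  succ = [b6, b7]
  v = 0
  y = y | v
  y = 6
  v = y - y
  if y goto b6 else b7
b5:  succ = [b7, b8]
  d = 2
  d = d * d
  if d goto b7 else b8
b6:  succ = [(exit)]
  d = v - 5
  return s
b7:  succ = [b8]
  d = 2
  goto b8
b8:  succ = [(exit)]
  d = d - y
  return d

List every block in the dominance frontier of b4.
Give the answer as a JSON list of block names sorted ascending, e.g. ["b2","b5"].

idom tree: b1←b0 b2←b1 b3←b1 b4←b1 b5←b1 b6←b1 b7←b1 b8←b1
Dom at joins:
  b1: preds {b0,b2}: {b0} ∩ {b0,b1,b2} = {b0}; idom=b0
  b4: preds {b2,b3}: {b0,b1,b2} ∩ {b0,b1,b3} = {b0,b1}; idom=b1
  b5: preds {b2,b3}: {b0,b1,b2} ∩ {b0,b1,b3} = {b0,b1}; idom=b1
  b6: preds {b3,b4}: {b0,b1,b3} ∩ {b0,b1,b4} = {b0,b1}; idom=b1
  b7: preds {b4,b5}: {b0,b1,b4} ∩ {b0,b1,b5} = {b0,b1}; idom=b1
  b8: preds {b5,b7}: {b0,b1,b5} ∩ {b0,b1,b7} = {b0,b1}; idom=b1

DF derivation:
  b1←b0: walk · to b0
  b1←b2: walk b2→b1 to b0
  b4←b2: walk b2 to b1
  b4←b3: walk b3 to b1
  b5←b2: walk b2 to b1
  b5←b3: walk b3 to b1
  b6←b3: walk b3 to b1
  b6←b4: walk b4 to b1
  b7←b4: walk b4 to b1
  b7←b5: walk b5 to b1
  b8←b5: walk b5 to b1
  b8←b7: walk b7 to b1
  b0 → ∅
  b1 → {b1}
  b2 → {b1,b4,b5}
  b3 → {b4,b5,b6}
  b4 → {b6,b7}
  b5 → {b7,b8}
  b6 → ∅
  b7 → {b8}
  b8 → ∅

DF(b4) = ["b6", "b7"]

Answer: ["b6", "b7"]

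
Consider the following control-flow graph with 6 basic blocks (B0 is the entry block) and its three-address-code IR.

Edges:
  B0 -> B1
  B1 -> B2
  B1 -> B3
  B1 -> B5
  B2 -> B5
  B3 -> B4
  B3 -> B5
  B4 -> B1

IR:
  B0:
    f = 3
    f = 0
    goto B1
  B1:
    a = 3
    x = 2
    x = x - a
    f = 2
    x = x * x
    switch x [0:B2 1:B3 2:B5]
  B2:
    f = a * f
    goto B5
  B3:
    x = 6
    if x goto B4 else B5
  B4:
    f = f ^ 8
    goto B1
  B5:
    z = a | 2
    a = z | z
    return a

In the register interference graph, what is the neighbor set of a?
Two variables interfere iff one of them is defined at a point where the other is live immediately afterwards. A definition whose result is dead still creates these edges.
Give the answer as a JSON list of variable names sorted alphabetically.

Answer: ["f", "x"]

Derivation:
Block summaries:
  B0: def={f} ue=∅
  B1: def={a,f,x} ue=∅
  B2: def={f} ue={a,f}
  B3: def={x} ue=∅
  B4: def={f} ue={f}
  B5: def={a,z} ue={a}

Liveness:
  B0 li=∅ lo=∅
  B1 li=∅ lo={a,f}
  B2 li={a,f} lo={a}
  B3 li={a,f} lo={a,f}
  B4 li={f} lo=∅
  B5 li={a} lo=∅

Interfere edges:
  a — {f,x}
  f — {a,x}
  x — {a,f}
  z — ∅

N(a) = ["f", "x"]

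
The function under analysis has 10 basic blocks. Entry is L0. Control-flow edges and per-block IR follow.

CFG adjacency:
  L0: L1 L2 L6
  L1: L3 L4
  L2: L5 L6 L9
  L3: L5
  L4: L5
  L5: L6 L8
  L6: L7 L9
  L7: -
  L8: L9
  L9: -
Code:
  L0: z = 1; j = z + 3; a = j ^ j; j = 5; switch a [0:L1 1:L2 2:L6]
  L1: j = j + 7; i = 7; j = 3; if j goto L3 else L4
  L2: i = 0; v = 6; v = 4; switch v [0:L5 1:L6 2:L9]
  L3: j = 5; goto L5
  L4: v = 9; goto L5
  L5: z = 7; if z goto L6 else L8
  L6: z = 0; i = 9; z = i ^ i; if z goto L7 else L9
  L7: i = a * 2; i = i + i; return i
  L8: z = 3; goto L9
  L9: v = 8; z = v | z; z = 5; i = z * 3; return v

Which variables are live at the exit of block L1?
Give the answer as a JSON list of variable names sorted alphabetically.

Answer: ["a"]

Derivation:
Per-block:
  L0 def {a,j,z} use ∅
  L1 def {i,j} use {j}
  L2 def {i,v} use ∅
  L3 def {j} use ∅
  L4 def {v} use ∅
  L5 def {z} use ∅
  L6 def {i,z} use ∅
  L7 def {i} use {a}
  L8 def {z} use ∅
  L9 def {i,v,z} use {z}

Liveness:
  live L0: ∅→{a,j,z}
  live L1: {a,j}→{a}
  live L2: {a,z}→{a,z}
  live L3: {a}→{a}
  live L4: {a}→{a}
  live L5: {a}→{a}
  live L6: {a}→{a,z}
  live L7: {a}→∅
  live L8: ∅→{z}
  live L9: {z}→∅

live-out(L1) = ["a"]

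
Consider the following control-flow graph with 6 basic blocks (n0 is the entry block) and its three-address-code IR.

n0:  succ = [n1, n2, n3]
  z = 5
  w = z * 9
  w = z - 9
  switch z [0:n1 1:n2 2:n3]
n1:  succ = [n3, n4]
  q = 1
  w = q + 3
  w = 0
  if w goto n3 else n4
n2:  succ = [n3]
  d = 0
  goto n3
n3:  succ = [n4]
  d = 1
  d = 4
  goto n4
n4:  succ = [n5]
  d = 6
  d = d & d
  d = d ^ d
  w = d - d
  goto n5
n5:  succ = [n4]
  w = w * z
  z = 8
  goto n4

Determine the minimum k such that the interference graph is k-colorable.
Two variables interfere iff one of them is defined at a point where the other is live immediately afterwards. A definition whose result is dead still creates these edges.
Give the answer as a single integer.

def/use:
  n0: def={w,z} ue=∅
  n1: def={q,w} ue=∅
  n2: def={d} ue=∅
  n3: def={d} ue=∅
  n4: def={d,w} ue=∅
  n5: def={w,z} ue={w,z}

Liveness:
  live n0: ∅→{z}
  live n1: {z}→{z}
  live n2: {z}→{z}
  live n3: {z}→{z}
  live n4: {z}→{w,z}
  live n5: {w,z}→{z}

Conflict graph:
  d — {z}
  q — {z}
  w — {z}
  z — {d,q,w}

Chromatic number:
  {d,z} pairwise interfere (2-clique) ⇒ χ ≥ 2
  assign d→c1 q→c1 w→c1 z→c0 — no edge inside a register ⇒ χ ≤ 2
  χ = 2

Answer: 2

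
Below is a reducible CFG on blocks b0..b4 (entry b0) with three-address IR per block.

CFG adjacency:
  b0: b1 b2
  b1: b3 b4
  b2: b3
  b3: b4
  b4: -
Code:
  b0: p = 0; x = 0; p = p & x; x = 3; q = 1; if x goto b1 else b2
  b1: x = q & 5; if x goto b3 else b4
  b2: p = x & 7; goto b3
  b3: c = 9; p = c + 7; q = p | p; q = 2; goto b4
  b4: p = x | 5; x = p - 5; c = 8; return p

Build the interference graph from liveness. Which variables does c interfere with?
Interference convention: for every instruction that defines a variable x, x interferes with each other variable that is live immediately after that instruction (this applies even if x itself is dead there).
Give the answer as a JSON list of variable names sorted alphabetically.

def/use:
  b0 def {p,q,x} use ∅
  b1 def {x} use {q}
  b2 def {p} use {x}
  b3 def {c,p,q} use ∅
  b4 def {c,p,x} use {x}

Live sets:
  b0 li=∅ lo={q,x}
  b1 li={q} lo={x}
  b2 li={x} lo={x}
  b3 li={x} lo={x}
  b4 li={x} lo=∅

Interfere edges:
  c — {p,x}
  p — {c,x}
  q — {x}
  x — {c,p,q}

N(c) = ["p", "x"]

Answer: ["p", "x"]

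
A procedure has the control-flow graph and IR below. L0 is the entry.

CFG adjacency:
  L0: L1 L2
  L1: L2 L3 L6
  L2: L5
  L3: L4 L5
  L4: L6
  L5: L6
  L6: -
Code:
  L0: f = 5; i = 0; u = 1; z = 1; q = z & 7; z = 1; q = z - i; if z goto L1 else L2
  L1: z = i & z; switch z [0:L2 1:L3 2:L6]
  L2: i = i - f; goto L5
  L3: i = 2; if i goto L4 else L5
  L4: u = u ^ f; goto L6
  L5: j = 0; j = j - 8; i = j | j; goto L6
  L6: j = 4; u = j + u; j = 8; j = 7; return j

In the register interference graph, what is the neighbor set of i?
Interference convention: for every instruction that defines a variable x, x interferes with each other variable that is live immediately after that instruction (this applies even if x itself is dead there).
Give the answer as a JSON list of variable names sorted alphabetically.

Per-block:
  L0: {f,i,q,u,z} / ∅
  L1: {z} / {i,z}
  L2: {i} / {f,i}
  L3: {i} / ∅
  L4: {u} / {f,u}
  L5: {i,j} / ∅
  L6: {j,u} / {u}

Live sets:
  L0: in=∅ out={f,i,u,z}
  L1: in={f,i,u,z} out={f,i,u}
  L2: in={f,i,u} out={u}
  L3: in={f,u} out={f,u}
  L4: in={f,u} out={u}
  L5: in={u} out={u}
  L6: in={u} out=∅

Conflict graph:
  f↔{i,q,u,z}
  i↔{f,q,u,z}
  j↔{u}
  q↔{f,i,u,z}
  u↔{f,i,j,q,z}
  z↔{f,i,q,u}

N(i) = ["f", "q", "u", "z"]

Answer: ["f", "q", "u", "z"]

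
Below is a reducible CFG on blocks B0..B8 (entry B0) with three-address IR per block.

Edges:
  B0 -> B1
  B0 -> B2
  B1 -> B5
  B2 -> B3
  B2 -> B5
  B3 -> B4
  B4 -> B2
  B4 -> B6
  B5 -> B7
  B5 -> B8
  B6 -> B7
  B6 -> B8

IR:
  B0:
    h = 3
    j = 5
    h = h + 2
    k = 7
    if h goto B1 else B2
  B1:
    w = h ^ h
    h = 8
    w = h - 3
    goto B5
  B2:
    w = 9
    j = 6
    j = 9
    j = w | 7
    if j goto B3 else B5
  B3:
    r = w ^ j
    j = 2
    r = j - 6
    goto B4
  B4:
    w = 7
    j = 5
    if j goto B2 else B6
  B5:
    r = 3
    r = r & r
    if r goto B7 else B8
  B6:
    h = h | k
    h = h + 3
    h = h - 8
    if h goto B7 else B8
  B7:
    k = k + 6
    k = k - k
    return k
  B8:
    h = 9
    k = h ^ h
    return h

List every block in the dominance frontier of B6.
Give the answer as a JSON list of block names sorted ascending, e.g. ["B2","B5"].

Answer: ["B7", "B8"]

Analysis:
idom tree: B1←B0 B2←B0 B3←B2 B4←B3 B5←B0 B6←B4 B7←B0 B8←B0
Join-block Dom:
  B2: preds {B0,B4}: {B0} ∩ {B0,B2,B3,B4} = {B0}; idom=B0
  B5: preds {B1,B2}: {B0,B1} ∩ {B0,B2} = {B0}; idom=B0
  B7: preds {B5,B6}: {B0,B5} ∩ {B0,B2,B3,B4,B6} = {B0}; idom=B0
  B8: preds {B5,B6}: {B0,B5} ∩ {B0,B2,B3,B4,B6} = {B0}; idom=B0

DF derivation:
  join B2 pred B0: · stop@B0
  join B2 pred B4: B4→B3→B2 stop@B0
  join B5 pred B1: B1 stop@B0
  join B5 pred B2: B2 stop@B0
  join B7 pred B5: B5 stop@B0
  join B7 pred B6: B6→B4→B3→B2 stop@B0
  join B8 pred B5: B5 stop@B0
  join B8 pred B6: B6→B4→B3→B2 stop@B0
  DF(B0)=∅
  DF(B1)={B5}
  DF(B2)={B2,B5,B7,B8}
  DF(B3)={B2,B7,B8}
  DF(B4)={B2,B7,B8}
  DF(B5)={B7,B8}
  DF(B6)={B7,B8}
  DF(B7)=∅
  DF(B8)=∅

DF(B6) = ["B7", "B8"]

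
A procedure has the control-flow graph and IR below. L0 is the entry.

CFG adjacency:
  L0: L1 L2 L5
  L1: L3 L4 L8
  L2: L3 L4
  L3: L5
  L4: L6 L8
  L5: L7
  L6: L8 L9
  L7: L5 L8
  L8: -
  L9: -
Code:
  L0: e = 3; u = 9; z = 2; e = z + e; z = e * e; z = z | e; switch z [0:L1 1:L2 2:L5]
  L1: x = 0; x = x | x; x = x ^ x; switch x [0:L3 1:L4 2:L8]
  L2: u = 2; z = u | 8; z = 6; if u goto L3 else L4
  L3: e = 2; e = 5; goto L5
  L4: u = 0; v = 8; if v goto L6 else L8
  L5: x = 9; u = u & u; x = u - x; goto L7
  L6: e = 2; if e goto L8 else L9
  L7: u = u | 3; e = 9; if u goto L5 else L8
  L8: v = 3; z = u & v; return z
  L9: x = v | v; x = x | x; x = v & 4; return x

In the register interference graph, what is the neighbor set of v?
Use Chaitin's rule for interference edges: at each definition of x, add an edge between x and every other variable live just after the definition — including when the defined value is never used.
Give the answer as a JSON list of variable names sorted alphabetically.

Answer: ["e", "u", "x"]

Derivation:
def/use:
  L0 def {e,u,z} use ∅
  L1 def {x} use ∅
  L2 def {u,z} use ∅
  L3 def {e} use ∅
  L4 def {u,v} use ∅
  L5 def {u,x} use {u}
  L6 def {e} use ∅
  L7 def {e,u} use {u}
  L8 def {v,z} use {u}
  L9 def {x} use {v}

Liveness:
  L0 li=∅ lo={u}
  L1 li={u} lo={u}
  L2 li=∅ lo={u}
  L3 li={u} lo={u}
  L4 li=∅ lo={u,v}
  L5 li={u} lo={u}
  L6 li={u,v} lo={u,v}
  L7 li={u} lo={u}
  L8 li={u} lo=∅
  L9 li={v} lo=∅

Interference:
  e: {u,v,z}
  u: {e,v,x,z}
  v: {e,u,x}
  x: {u,v}
  z: {e,u}

N(v) = ["e", "u", "x"]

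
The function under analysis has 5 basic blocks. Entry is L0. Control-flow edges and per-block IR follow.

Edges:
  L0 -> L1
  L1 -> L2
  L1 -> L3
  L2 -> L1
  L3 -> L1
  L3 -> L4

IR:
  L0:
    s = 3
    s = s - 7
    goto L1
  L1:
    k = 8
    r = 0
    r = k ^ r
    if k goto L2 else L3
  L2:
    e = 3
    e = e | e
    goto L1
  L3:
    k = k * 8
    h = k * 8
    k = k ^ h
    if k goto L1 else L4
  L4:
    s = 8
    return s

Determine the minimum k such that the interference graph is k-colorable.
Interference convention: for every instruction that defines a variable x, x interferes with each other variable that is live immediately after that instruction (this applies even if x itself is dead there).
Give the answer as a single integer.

def/use:
  L0: def={s} ue=∅
  L1: def={k,r} ue=∅
  L2: def={e} ue=∅
  L3: def={h,k} ue={k}
  L4: def={s} ue=∅

Backward fixpoint:
  live L0: ∅→∅
  live L1: ∅→{k}
  live L2: ∅→∅
  live L3: {k}→∅
  live L4: ∅→∅

Conflict graph:
  e: ∅
  h: {k}
  k: {h,r}
  r: {k}
  s: ∅

Registers:
  clique {h,k} ⇒ need ≥ 2
  assign e→R0 h→R1 k→R0 r→R1 s→R0 — no edge inside a register ⇒ χ ≤ 2
  χ = 2

Answer: 2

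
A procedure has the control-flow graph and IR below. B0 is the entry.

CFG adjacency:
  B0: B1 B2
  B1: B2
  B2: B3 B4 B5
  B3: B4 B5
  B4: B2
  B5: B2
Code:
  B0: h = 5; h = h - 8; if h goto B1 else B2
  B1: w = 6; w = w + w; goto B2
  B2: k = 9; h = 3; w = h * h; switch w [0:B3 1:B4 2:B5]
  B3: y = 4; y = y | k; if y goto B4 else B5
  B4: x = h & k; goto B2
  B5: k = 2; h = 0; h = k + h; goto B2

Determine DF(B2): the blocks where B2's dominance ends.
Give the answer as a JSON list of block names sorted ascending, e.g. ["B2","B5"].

Answer: ["B2"]

Derivation:
idom tree: B1←B0 B2←B0 B3←B2 B4←B2 B5←B2
Dom at joins:
  B2: preds {B0,B1,B4,B5}: {B0} ∩ {B0,B1} ∩ {B0,B2,B4} ∩ {B0,B2,B5} = {B0}; idom=B0
  B4: preds {B2,B3}: {B0,B2} ∩ {B0,B2,B3} = {B0,B2}; idom=B2
  B5: preds {B2,B3}: {B0,B2} ∩ {B0,B2,B3} = {B0,B2}; idom=B2

DF walk-up:
  B2←B0: walk · to B0
  B2←B1: walk B1 to B0
  B2←B4: walk B4→B2 to B0
  B2←B5: walk B5→B2 to B0
  B4←B2: walk · to B2
  B4←B3: walk B3 to B2
  B5←B2: walk · to B2
  B5←B3: walk B3 to B2
  B0: DF=∅
  B1: DF={B2}
  B2: DF={B2}
  B3: DF={B4,B5}
  B4: DF={B2}
  B5: DF={B2}

DF(B2) = ["B2"]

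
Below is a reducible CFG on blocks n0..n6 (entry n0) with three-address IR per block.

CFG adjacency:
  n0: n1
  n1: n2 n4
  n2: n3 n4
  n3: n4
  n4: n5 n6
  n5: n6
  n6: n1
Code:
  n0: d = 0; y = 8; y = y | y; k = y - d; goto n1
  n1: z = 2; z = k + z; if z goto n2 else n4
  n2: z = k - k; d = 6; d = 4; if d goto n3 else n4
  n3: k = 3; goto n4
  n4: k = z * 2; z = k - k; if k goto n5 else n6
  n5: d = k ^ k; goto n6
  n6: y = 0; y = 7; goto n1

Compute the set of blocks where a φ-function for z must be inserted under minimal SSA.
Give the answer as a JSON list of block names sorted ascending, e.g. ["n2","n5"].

Answer: ["n1", "n4"]

Analysis:
idom tree: n1←n0 n2←n1 n3←n2 n4←n1 n5←n4 n6←n4
Join-block Dom:
  n1: preds {n0,n6}: {n0} ∩ {n0,n1,n4,n6} = {n0}; idom=n0
  n4: preds {n1,n2,n3}: {n0,n1} ∩ {n0,n1,n2} ∩ {n0,n1,n2,n3} = {n0,n1}; idom=n1
  n6: preds {n4,n5}: {n0,n1,n4} ∩ {n0,n1,n4,n5} = {n0,n1,n4}; idom=n4

DF walk-up:
  n1←n0: walk · to n0
  n1←n6: walk n6→n4→n1 to n0
  n4←n1: walk · to n1
  n4←n2: walk n2 to n1
  n4←n3: walk n3→n2 to n1
  n6←n4: walk · to n4
  n6←n5: walk n5 to n4
  DF(n0)=∅
  DF(n1)={n1}
  DF(n2)={n4}
  DF(n3)={n4}
  DF(n4)={n1}
  DF(n5)={n6}
  DF(n6)={n1}

φ for z: defs {n1,n2,n4}
  DF⁺ = {n1,n4}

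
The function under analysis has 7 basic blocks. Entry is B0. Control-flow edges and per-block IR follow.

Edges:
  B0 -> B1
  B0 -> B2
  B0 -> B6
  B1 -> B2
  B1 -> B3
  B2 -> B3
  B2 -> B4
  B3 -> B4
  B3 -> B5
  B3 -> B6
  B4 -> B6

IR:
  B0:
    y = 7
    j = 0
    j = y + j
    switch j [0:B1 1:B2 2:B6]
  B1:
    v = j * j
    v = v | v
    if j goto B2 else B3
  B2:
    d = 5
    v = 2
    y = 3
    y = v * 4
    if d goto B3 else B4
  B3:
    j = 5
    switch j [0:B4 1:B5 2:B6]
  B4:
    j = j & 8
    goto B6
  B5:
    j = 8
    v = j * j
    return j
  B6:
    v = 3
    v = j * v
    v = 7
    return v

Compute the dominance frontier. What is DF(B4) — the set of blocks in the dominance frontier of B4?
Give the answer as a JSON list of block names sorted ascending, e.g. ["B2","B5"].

idom tree: B1←B0 B2←B0 B3←B0 B4←B0 B5←B3 B6←B0
Dom at joins:
  B2: preds {B0,B1}: {B0} ∩ {B0,B1} = {B0}; idom=B0
  B3: preds {B1,B2}: {B0,B1} ∩ {B0,B2} = {B0}; idom=B0
  B4: preds {B2,B3}: {B0,B2} ∩ {B0,B3} = {B0}; idom=B0
  B6: preds {B0,B3,B4}: {B0} ∩ {B0,B3} ∩ {B0,B4} = {B0}; idom=B0

DF walk-up:
  B2←B0: walk · to B0
  B2←B1: walk B1 to B0
  B3←B1: walk B1 to B0
  B3←B2: walk B2 to B0
  B4←B2: walk B2 to B0
  B4←B3: walk B3 to B0
  B6←B0: walk · to B0
  B6←B3: walk B3 to B0
  B6←B4: walk B4 to B0
  B0: DF=∅
  B1: DF={B2,B3}
  B2: DF={B3,B4}
  B3: DF={B4,B6}
  B4: DF={B6}
  B5: DF=∅
  B6: DF=∅

DF(B4) = ["B6"]

Answer: ["B6"]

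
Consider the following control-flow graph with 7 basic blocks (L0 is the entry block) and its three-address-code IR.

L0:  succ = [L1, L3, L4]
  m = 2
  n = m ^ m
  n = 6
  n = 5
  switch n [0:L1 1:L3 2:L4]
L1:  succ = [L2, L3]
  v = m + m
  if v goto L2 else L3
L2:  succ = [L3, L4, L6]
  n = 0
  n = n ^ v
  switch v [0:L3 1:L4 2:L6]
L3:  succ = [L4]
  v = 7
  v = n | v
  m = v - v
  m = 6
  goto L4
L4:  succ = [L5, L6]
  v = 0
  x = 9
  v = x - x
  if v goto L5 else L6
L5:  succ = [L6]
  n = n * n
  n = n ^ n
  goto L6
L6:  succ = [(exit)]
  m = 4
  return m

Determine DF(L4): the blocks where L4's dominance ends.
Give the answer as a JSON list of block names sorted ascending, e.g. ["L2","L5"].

idom tree: L1←L0 L2←L1 L3←L0 L4←L0 L5←L4 L6←L0
Dom∩ at merges:
  L3: preds {L0,L1,L2}: {L0} ∩ {L0,L1} ∩ {L0,L1,L2} = {L0}; idom=L0
  L4: preds {L0,L2,L3}: {L0} ∩ {L0,L1,L2} ∩ {L0,L3} = {L0}; idom=L0
  L6: preds {L2,L4,L5}: {L0,L1,L2} ∩ {L0,L4} ∩ {L0,L4,L5} = {L0}; idom=L0

Frontier:
  join L3 pred L0: · stop@L0
  join L3 pred L1: L1 stop@L0
  join L3 pred L2: L2→L1 stop@L0
  join L4 pred L0: · stop@L0
  join L4 pred L2: L2→L1 stop@L0
  join L4 pred L3: L3 stop@L0
  join L6 pred L2: L2→L1 stop@L0
  join L6 pred L4: L4 stop@L0
  join L6 pred L5: L5→L4 stop@L0
  L0 → ∅
  L1 → {L3,L4,L6}
  L2 → {L3,L4,L6}
  L3 → {L4}
  L4 → {L6}
  L5 → {L6}
  L6 → ∅

DF(L4) = ["L6"]

Answer: ["L6"]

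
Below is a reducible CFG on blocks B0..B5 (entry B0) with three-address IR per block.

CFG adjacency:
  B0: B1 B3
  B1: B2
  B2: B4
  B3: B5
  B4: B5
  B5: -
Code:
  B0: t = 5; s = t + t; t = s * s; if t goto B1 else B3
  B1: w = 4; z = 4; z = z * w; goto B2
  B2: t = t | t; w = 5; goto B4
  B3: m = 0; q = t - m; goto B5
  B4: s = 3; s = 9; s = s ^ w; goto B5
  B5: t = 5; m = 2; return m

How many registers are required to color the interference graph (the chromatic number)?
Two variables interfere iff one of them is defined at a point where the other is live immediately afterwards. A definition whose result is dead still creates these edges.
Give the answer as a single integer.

Block summaries:
  B0: {s,t} / ∅
  B1: {w,z} / ∅
  B2: {t,w} / {t}
  B3: {m,q} / {t}
  B4: {s} / {w}
  B5: {m,t} / ∅

Liveness:
  B0: in=∅ out={t}
  B1: in={t} out={t}
  B2: in={t} out={w}
  B3: in={t} out=∅
  B4: in={w} out=∅
  B5: in=∅ out=∅

Interference:
  m — {t}
  q — ∅
  s — {w}
  t — {m,w,z}
  w — {s,t,z}
  z — {t,w}

Colouring:
  {t,w,z} pairwise interfere (3-clique) ⇒ χ ≥ 3
  3-colouring: r0={q,s,t}  r1={m,w}  r2={z}
  χ = 3

Answer: 3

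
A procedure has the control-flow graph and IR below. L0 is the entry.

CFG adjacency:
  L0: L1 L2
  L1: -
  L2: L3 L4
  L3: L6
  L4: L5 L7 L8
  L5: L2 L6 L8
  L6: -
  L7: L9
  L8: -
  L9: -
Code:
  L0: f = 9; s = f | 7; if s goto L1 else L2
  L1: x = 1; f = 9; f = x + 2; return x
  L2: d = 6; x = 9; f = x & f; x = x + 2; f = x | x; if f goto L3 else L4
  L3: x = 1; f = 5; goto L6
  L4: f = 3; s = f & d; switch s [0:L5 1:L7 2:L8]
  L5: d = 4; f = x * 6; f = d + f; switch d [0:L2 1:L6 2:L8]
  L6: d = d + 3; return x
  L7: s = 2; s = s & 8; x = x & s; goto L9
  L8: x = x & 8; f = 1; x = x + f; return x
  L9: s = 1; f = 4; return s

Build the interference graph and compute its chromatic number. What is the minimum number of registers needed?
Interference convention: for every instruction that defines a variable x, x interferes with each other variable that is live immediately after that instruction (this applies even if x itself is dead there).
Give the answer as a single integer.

Block summaries:
  L0: def={f,s} ue=∅
  L1: def={f,x} ue=∅
  L2: def={d,f,x} ue={f}
  L3: def={f,x} ue=∅
  L4: def={f,s} ue={d}
  L5: def={d,f} ue={x}
  L6: def={d} ue={d,x}
  L7: def={s,x} ue={x}
  L8: def={f,x} ue={x}
  L9: def={f,s} ue=∅

Backward fixpoint:
  L0 li=∅ lo={f}
  L1 li=∅ lo=∅
  L2 li={f} lo={d,x}
  L3 li={d} lo={d,x}
  L4 li={d,x} lo={x}
  L5 li={x} lo={d,f,x}
  L6 li={d,x} lo=∅
  L7 li={x} lo=∅
  L8 li={x} lo=∅
  L9 li=∅ lo=∅

Conflict graph:
  d↔{f,x}
  f↔{d,s,x}
  s↔{f,x}
  x↔{d,f,s}

Chromatic number:
  lower bound: {d,f,x} mutually conflict ⇒ χ ≥ 3
  3-colouring: c0={f}  c1={x}  c2={d,s}
  χ = 3

Answer: 3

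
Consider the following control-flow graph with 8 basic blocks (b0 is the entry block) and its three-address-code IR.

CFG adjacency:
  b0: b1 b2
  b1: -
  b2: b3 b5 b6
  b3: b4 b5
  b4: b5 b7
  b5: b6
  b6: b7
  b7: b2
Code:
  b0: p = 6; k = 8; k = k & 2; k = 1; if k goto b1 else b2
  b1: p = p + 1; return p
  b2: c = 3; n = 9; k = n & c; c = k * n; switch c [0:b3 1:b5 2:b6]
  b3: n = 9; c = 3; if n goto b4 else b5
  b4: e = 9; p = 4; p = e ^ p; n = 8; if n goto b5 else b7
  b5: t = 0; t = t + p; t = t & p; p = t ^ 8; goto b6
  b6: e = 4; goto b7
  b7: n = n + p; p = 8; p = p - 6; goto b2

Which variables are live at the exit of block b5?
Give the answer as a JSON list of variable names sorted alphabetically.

Answer: ["n", "p"]

Derivation:
Per-block:
  b0: {k,p} / ∅
  b1: {p} / {p}
  b2: {c,k,n} / ∅
  b3: {c,n} / ∅
  b4: {e,n,p} / ∅
  b5: {p,t} / {p}
  b6: {e} / ∅
  b7: {n,p} / {n,p}

Backward fixpoint:
  b0: in=∅ out={p}
  b1: in={p} out=∅
  b2: in={p} out={n,p}
  b3: in={p} out={n,p}
  b4: in=∅ out={n,p}
  b5: in={n,p} out={n,p}
  b6: in={n,p} out={n,p}
  b7: in={n,p} out={p}

live-out(b5) = ["n", "p"]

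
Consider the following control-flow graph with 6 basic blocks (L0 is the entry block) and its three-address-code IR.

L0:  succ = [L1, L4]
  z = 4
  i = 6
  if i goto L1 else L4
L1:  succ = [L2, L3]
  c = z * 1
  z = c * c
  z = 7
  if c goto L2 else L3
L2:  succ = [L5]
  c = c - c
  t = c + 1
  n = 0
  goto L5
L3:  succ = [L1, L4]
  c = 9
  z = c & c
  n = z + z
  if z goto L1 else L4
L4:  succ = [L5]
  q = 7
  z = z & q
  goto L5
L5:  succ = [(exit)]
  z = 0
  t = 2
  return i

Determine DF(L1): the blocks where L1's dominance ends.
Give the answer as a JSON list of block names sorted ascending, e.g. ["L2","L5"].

idom tree: L1←L0 L2←L1 L3←L1 L4←L0 L5←L0
Dom at joins:
  L1: preds {L0,L3}: {L0} ∩ {L0,L1,L3} = {L0}; idom=L0
  L4: preds {L0,L3}: {L0} ∩ {L0,L1,L3} = {L0}; idom=L0
  L5: preds {L2,L4}: {L0,L1,L2} ∩ {L0,L4} = {L0}; idom=L0

Frontier:
  L1←L0: walk · to L0
  L1←L3: walk L3→L1 to L0
  L4←L0: walk · to L0
  L4←L3: walk L3→L1 to L0
  L5←L2: walk L2→L1 to L0
  L5←L4: walk L4 to L0
  L0: DF=∅
  L1: DF={L1,L4,L5}
  L2: DF={L5}
  L3: DF={L1,L4}
  L4: DF={L5}
  L5: DF=∅

DF(L1) = ["L1", "L4", "L5"]

Answer: ["L1", "L4", "L5"]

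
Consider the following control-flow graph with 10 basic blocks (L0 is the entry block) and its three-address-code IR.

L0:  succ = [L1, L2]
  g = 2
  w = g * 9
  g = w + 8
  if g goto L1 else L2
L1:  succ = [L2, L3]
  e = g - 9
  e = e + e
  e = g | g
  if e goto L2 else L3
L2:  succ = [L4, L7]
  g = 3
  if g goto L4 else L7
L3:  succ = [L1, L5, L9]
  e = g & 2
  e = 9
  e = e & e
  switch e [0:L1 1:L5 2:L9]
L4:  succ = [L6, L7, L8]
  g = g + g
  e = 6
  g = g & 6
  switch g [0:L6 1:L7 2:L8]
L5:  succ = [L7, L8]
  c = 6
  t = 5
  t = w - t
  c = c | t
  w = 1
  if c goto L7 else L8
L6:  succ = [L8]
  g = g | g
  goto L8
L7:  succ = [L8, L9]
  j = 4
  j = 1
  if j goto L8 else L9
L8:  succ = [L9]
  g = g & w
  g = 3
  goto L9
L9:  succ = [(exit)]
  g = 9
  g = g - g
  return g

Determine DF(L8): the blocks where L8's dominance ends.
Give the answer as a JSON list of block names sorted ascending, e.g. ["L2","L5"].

Answer: ["L9"]

Working:
idom tree: L1←L0 L2←L0 L3←L1 L4←L2 L5←L3 L6←L4 L7←L0 L8←L0 L9←L0
Dom∩ at merges:
  L1: preds {L0,L3}: {L0} ∩ {L0,L1,L3} = {L0}; idom=L0
  L2: preds {L0,L1}: {L0} ∩ {L0,L1} = {L0}; idom=L0
  L7: preds {L2,L4,L5}: {L0,L2} ∩ {L0,L2,L4} ∩ {L0,L1,L3,L5} = {L0}; idom=L0
  L8: preds {L4,L5,L6,L7}: {L0,L2,L4} ∩ {L0,L1,L3,L5} ∩ {L0,L2,L4,L6} ∩ {L0,L7} = {L0}; idom=L0
  L9: preds {L3,L7,L8}: {L0,L1,L3} ∩ {L0,L7} ∩ {L0,L8} = {L0}; idom=L0

DF walk-up:
  L1←L0: walk · to L0
  L1←L3: walk L3→L1 to L0
  L2←L0: walk · to L0
  L2←L1: walk L1 to L0
  L7←L2: walk L2 to L0
  L7←L4: walk L4→L2 to L0
  L7←L5: walk L5→L3→L1 to L0
  L8←L4: walk L4→L2 to L0
  L8←L5: walk L5→L3→L1 to L0
  L8←L6: walk L6→L4→L2 to L0
  L8←L7: walk L7 to L0
  L9←L3: walk L3→L1 to L0
  L9←L7: walk L7 to L0
  L9←L8: walk L8 to L0
  DF(L0)=∅
  DF(L1)={L1,L2,L7,L8,L9}
  DF(L2)={L7,L8}
  DF(L3)={L1,L7,L8,L9}
  DF(L4)={L7,L8}
  DF(L5)={L7,L8}
  DF(L6)={L8}
  DF(L7)={L8,L9}
  DF(L8)={L9}
  DF(L9)=∅

DF(L8) = ["L9"]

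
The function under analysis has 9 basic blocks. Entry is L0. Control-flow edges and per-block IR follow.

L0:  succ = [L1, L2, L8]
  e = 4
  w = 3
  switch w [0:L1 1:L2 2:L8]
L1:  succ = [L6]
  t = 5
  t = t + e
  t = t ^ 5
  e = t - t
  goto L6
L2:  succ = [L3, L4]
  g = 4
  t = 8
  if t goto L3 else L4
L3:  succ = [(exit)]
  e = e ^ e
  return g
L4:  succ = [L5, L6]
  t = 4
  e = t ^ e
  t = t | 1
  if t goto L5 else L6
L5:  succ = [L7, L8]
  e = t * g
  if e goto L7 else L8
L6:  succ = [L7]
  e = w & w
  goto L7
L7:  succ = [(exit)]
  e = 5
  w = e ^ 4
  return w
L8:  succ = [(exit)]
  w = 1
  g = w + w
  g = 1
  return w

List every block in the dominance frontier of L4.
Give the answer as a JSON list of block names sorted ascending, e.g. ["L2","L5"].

idom tree: L1←L0 L2←L0 L3←L2 L4←L2 L5←L4 L6←L0 L7←L0 L8←L0
Dom∩ at merges:
  L6: preds {L1,L4}: {L0,L1} ∩ {L0,L2,L4} = {L0}; idom=L0
  L7: preds {L5,L6}: {L0,L2,L4,L5} ∩ {L0,L6} = {L0}; idom=L0
  L8: preds {L0,L5}: {L0} ∩ {L0,L2,L4,L5} = {L0}; idom=L0

DF walk-up:
  join L6 pred L1: L1 stop@L0
  join L6 pred L4: L4→L2 stop@L0
  join L7 pred L5: L5→L4→L2 stop@L0
  join L7 pred L6: L6 stop@L0
  join L8 pred L0: · stop@L0
  join L8 pred L5: L5→L4→L2 stop@L0
  DF(L0)=∅
  DF(L1)={L6}
  DF(L2)={L6,L7,L8}
  DF(L3)=∅
  DF(L4)={L6,L7,L8}
  DF(L5)={L7,L8}
  DF(L6)={L7}
  DF(L7)=∅
  DF(L8)=∅

DF(L4) = ["L6", "L7", "L8"]

Answer: ["L6", "L7", "L8"]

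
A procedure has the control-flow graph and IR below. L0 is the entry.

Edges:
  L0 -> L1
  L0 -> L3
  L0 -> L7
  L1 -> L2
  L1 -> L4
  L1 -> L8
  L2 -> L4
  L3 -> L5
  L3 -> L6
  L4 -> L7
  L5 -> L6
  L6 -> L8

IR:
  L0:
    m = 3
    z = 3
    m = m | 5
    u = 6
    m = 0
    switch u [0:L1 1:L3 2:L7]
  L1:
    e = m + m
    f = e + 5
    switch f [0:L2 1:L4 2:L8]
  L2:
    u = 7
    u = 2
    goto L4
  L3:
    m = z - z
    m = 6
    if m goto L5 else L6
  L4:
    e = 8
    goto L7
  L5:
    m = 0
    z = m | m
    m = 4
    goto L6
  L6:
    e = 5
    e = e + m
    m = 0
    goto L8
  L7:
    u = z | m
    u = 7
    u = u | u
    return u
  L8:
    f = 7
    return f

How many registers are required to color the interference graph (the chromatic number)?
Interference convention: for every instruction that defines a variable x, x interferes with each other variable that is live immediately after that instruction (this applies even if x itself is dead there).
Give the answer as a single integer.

def/use:
  L0: def={m,u,z} ue=∅
  L1: def={e,f} ue={m}
  L2: def={u} ue=∅
  L3: def={m} ue={z}
  L4: def={e} ue=∅
  L5: def={m,z} ue=∅
  L6: def={e,m} ue={m}
  L7: def={u} ue={m,z}
  L8: def={f} ue=∅

Live sets:
  L0: in=∅ out={m,z}
  L1: in={m,z} out={m,z}
  L2: in={m,z} out={m,z}
  L3: in={z} out={m}
  L4: in={m,z} out={m,z}
  L5: in=∅ out={m}
  L6: in={m} out=∅
  L7: in={m,z} out=∅
  L8: in=∅ out=∅

Interference:
  e: {m,z}
  f: {m,z}
  m: {e,f,u,z}
  u: {m,z}
  z: {e,f,m,u}

Registers:
  clique {e,m,z} ⇒ need ≥ 3
  assign e→c2 f→c2 m→c0 u→c2 z→c1 — no edge inside a register ⇒ χ ≤ 3
  χ = 3

Answer: 3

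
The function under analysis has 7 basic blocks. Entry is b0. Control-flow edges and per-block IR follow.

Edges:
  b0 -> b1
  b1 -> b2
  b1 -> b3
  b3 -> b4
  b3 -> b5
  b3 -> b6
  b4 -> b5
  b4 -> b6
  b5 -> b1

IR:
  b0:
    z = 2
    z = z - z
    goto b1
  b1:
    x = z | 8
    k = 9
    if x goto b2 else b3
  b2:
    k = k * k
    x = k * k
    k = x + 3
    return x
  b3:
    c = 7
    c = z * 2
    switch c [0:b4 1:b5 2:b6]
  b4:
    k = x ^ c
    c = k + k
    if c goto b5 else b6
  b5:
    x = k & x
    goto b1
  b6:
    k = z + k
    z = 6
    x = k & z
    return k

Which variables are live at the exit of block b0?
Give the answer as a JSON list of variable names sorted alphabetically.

Per-block:
  b0: def={z} ue=∅
  b1: def={k,x} ue={z}
  b2: def={k,x} ue={k}
  b3: def={c} ue={z}
  b4: def={c,k} ue={c,x}
  b5: def={x} ue={k,x}
  b6: def={k,x,z} ue={k,z}

Liveness:
  live b0: ∅→{z}
  live b1: {z}→{k,x,z}
  live b2: {k}→∅
  live b3: {k,x,z}→{c,k,x,z}
  live b4: {c,x,z}→{k,x,z}
  live b5: {k,x,z}→{z}
  live b6: {k,z}→∅

live-out(b0) = ["z"]

Answer: ["z"]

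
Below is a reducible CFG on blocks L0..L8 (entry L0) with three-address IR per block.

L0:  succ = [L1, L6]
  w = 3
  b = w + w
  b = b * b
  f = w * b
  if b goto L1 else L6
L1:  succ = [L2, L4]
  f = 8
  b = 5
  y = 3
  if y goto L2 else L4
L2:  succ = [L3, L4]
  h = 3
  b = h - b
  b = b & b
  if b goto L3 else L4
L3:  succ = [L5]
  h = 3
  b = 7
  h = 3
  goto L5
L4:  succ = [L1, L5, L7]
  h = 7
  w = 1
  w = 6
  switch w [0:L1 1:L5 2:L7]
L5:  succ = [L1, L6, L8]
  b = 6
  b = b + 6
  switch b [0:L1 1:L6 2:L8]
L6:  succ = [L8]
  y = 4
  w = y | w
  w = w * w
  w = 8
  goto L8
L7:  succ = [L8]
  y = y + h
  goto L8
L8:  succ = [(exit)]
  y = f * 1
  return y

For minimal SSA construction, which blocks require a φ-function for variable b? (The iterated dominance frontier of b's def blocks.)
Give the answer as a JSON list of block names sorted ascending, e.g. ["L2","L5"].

Answer: ["L1", "L4", "L5", "L6", "L8"]

Analysis:
idom tree: L1←L0 L2←L1 L3←L2 L4←L1 L5←L1 L6←L0 L7←L4 L8←L0
Dom∩ at merges:
  L1: preds {L0,L4,L5}: {L0} ∩ {L0,L1,L4} ∩ {L0,L1,L5} = {L0}; idom=L0
  L4: preds {L1,L2}: {L0,L1} ∩ {L0,L1,L2} = {L0,L1}; idom=L1
  L5: preds {L3,L4}: {L0,L1,L2,L3} ∩ {L0,L1,L4} = {L0,L1}; idom=L1
  L6: preds {L0,L5}: {L0} ∩ {L0,L1,L5} = {L0}; idom=L0
  L8: preds {L5,L6,L7}: {L0,L1,L5} ∩ {L0,L6} ∩ {L0,L1,L4,L7} = {L0}; idom=L0

Frontier:
  join L1 pred L0: · stop@L0
  join L1 pred L4: L4→L1 stop@L0
  join L1 pred L5: L5→L1 stop@L0
  join L4 pred L1: · stop@L1
  join L4 pred L2: L2 stop@L1
  join L5 pred L3: L3→L2 stop@L1
  join L5 pred L4: L4 stop@L1
  join L6 pred L0: · stop@L0
  join L6 pred L5: L5→L1 stop@L0
  join L8 pred L5: L5→L1 stop@L0
  join L8 pred L6: L6 stop@L0
  join L8 pred L7: L7→L4→L1 stop@L0
  L0: DF=∅
  L1: DF={L1,L6,L8}
  L2: DF={L4,L5}
  L3: DF={L5}
  L4: DF={L1,L5,L8}
  L5: DF={L1,L6,L8}
  L6: DF={L8}
  L7: DF={L8}
  L8: DF=∅

φ for b: defs {L0,L1,L2,L3,L5}
  DF⁺ = {L1,L4,L5,L6,L8}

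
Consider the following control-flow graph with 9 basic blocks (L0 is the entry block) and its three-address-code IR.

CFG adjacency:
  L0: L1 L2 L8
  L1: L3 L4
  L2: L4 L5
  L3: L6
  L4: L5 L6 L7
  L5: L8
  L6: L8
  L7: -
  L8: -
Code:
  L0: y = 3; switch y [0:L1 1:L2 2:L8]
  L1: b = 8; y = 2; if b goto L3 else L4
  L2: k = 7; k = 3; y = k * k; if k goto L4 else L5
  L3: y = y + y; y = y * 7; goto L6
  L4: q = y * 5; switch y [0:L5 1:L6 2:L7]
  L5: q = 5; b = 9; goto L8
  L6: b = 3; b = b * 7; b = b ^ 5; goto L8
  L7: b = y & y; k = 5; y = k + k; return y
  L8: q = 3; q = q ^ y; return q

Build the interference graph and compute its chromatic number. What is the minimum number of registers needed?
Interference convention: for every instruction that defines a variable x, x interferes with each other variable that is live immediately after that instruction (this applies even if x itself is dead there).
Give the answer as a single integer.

Per-block:
  L0 def {y} use ∅
  L1 def {b,y} use ∅
  L2 def {k,y} use ∅
  L3 def {y} use {y}
  L4 def {q} use {y}
  L5 def {b,q} use ∅
  L6 def {b} use ∅
  L7 def {b,k,y} use {y}
  L8 def {q} use {y}

Backward fixpoint:
  L0: in=∅ out={y}
  L1: in=∅ out={y}
  L2: in=∅ out={y}
  L3: in={y} out={y}
  L4: in={y} out={y}
  L5: in={y} out={y}
  L6: in={y} out={y}
  L7: in={y} out=∅
  L8: in={y} out=∅

Conflict graph:
  b↔{y}
  k↔{y}
  q↔{y}
  y↔{b,k,q}

Chromatic number:
  {b,y} pairwise interfere (2-clique) ⇒ χ ≥ 2
  2-colouring: r0={y}  r1={b,k,q}
  χ = 2

Answer: 2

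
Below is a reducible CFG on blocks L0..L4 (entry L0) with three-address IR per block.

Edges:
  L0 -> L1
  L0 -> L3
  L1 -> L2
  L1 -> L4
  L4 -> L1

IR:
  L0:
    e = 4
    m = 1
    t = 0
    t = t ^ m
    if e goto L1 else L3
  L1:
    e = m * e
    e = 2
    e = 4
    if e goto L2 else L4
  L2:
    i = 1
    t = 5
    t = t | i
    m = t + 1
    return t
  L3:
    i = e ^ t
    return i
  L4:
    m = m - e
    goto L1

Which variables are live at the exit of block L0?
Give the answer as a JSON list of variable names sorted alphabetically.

Answer: ["e", "m", "t"]

Working:
Per-block:
  L0 def {e,m,t} use ∅
  L1 def {e} use {e,m}
  L2 def {i,m,t} use ∅
  L3 def {i} use {e,t}
  L4 def {m} use {e,m}

Liveness:
  L0 li=∅ lo={e,m,t}
  L1 li={e,m} lo={e,m}
  L2 li=∅ lo=∅
  L3 li={e,t} lo=∅
  L4 li={e,m} lo={e,m}

live-out(L0) = ["e", "m", "t"]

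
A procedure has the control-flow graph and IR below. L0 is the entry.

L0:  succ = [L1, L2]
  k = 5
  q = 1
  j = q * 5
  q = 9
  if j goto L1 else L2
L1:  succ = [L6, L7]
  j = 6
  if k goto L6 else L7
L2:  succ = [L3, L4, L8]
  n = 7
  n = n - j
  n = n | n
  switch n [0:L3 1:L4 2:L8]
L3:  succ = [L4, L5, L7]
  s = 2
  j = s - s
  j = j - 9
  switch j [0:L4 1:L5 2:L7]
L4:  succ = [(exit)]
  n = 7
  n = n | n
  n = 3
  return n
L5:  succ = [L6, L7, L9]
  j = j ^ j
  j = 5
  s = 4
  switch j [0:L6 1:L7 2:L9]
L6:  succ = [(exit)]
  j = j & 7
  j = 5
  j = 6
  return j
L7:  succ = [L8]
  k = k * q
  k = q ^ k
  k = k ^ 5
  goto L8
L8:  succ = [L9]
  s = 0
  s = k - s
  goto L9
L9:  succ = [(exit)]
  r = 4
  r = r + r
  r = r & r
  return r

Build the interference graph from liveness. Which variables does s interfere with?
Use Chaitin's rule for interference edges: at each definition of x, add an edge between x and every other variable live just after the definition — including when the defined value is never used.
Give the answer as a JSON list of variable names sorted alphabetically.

def/use:
  L0: {j,k,q} / ∅
  L1: {j} / {k}
  L2: {n} / {j}
  L3: {j,s} / ∅
  L4: {n} / ∅
  L5: {j,s} / {j}
  L6: {j} / {j}
  L7: {k} / {k,q}
  L8: {s} / {k}
  L9: {r} / ∅

Live sets:
  L0 li=∅ lo={j,k,q}
  L1 li={k,q} lo={j,k,q}
  L2 li={j,k,q} lo={k,q}
  L3 li={k,q} lo={j,k,q}
  L4 li=∅ lo=∅
  L5 li={j,k,q} lo={j,k,q}
  L6 li={j} lo=∅
  L7 li={k,q} lo={k}
  L8 li={k} lo=∅
  L9 li=∅ lo=∅

Interfere edges:
  j: {k,n,q,s}
  k: {j,n,q,s}
  n: {j,k,q}
  q: {j,k,n,s}
  r: ∅
  s: {j,k,q}

N(s) = ["j", "k", "q"]

Answer: ["j", "k", "q"]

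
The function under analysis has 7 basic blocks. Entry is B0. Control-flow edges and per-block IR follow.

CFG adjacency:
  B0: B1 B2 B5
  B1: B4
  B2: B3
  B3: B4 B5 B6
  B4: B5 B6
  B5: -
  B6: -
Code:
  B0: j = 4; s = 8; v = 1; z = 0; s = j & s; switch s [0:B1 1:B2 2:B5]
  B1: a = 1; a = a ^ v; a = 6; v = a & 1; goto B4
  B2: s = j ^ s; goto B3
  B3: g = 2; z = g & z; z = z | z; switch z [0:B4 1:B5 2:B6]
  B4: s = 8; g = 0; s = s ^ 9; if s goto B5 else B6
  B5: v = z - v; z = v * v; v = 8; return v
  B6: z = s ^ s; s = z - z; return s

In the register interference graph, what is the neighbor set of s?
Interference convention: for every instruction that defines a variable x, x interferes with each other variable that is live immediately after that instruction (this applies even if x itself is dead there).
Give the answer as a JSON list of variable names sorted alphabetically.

Answer: ["g", "j", "v", "z"]

Derivation:
Block summaries:
  B0: def={j,s,v,z} ue=∅
  B1: def={a,v} ue={v}
  B2: def={s} ue={j,s}
  B3: def={g,z} ue={z}
  B4: def={g,s} ue=∅
  B5: def={v,z} ue={v,z}
  B6: def={s,z} ue={s}

Liveness:
  live B0: ∅→{j,s,v,z}
  live B1: {v,z}→{v,z}
  live B2: {j,s,v,z}→{s,v,z}
  live B3: {s,v,z}→{s,v,z}
  live B4: {v,z}→{s,v,z}
  live B5: {v,z}→∅
  live B6: {s}→∅

Conflict graph:
  a: {v,z}
  g: {s,v,z}
  j: {s,v,z}
  s: {g,j,v,z}
  v: {a,g,j,s,z}
  z: {a,g,j,s,v}

N(s) = ["g", "j", "v", "z"]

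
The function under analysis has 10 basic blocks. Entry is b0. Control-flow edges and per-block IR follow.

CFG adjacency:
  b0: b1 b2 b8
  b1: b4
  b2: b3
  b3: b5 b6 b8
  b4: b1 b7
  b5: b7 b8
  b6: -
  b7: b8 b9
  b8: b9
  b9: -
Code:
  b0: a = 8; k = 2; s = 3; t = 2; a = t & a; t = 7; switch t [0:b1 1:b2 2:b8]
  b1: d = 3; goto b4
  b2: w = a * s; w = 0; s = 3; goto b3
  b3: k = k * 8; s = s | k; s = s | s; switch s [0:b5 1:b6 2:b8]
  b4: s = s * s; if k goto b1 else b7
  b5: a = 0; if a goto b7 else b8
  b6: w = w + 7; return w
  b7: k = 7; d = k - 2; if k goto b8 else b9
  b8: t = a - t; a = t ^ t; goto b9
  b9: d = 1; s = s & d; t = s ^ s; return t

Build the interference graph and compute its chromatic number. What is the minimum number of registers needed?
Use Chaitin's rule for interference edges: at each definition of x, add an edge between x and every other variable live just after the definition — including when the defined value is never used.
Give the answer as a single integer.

Block summaries:
  b0: {a,k,s,t} / ∅
  b1: {d} / ∅
  b2: {s,w} / {a,s}
  b3: {k,s} / {k,s}
  b4: {s} / {k,s}
  b5: {a} / ∅
  b6: {w} / {w}
  b7: {d,k} / ∅
  b8: {a,t} / {a,t}
  b9: {d,s,t} / {s}

Backward fixpoint:
  live b0: ∅→{a,k,s,t}
  live b1: {a,k,s,t}→{a,k,s,t}
  live b2: {a,k,s,t}→{a,k,s,t,w}
  live b3: {a,k,s,t,w}→{a,s,t,w}
  live b4: {a,k,s,t}→{a,k,s,t}
  live b5: {s,t}→{a,s,t}
  live b6: {w}→∅
  live b7: {a,s,t}→{a,s,t}
  live b8: {a,s,t}→{s}
  live b9: {s}→∅

Interfere edges:
  a — {d,k,s,t,w}
  d — {a,k,s,t}
  k — {a,d,s,t,w}
  s — {a,d,k,t,w}
  t — {a,d,k,s,w}
  w — {a,k,s,t}

Colouring:
  lower bound: {a,d,k,s,t} mutually conflict ⇒ χ ≥ 5
  assign a→c0 d→c4 k→c1 s→c2 t→c3 w→c4 — no edge inside a register ⇒ χ ≤ 5
  χ = 5

Answer: 5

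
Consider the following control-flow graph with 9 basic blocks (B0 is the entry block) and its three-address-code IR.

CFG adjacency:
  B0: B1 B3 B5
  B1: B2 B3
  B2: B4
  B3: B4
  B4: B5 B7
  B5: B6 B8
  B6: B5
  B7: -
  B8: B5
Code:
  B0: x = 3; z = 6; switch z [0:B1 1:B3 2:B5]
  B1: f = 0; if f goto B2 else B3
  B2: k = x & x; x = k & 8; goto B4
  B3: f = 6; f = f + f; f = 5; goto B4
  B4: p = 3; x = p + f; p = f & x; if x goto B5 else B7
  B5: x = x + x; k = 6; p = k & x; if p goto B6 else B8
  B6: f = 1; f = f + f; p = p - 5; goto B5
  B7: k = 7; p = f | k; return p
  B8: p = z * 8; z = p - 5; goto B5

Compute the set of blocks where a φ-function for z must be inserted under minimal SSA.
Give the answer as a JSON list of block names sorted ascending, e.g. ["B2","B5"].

Answer: ["B5"]

Analysis:
idom tree: B1←B0 B2←B1 B3←B0 B4←B0 B5←B0 B6←B5 B7←B4 B8←B5
Dom∩ at merges:
  B3: preds {B0,B1}: {B0} ∩ {B0,B1} = {B0}; idom=B0
  B4: preds {B2,B3}: {B0,B1,B2} ∩ {B0,B3} = {B0}; idom=B0
  B5: preds {B0,B4,B6,B8}: {B0} ∩ {B0,B4} ∩ {B0,B5,B6} ∩ {B0,B5,B8} = {B0}; idom=B0

Frontier:
  B3←B0: walk · to B0
  B3←B1: walk B1 to B0
  B4←B2: walk B2→B1 to B0
  B4←B3: walk B3 to B0
  B5←B0: walk · to B0
  B5←B4: walk B4 to B0
  B5←B6: walk B6→B5 to B0
  B5←B8: walk B8→B5 to B0
  B0 → ∅
  B1 → {B3,B4}
  B2 → {B4}
  B3 → {B4}
  B4 → {B5}
  B5 → {B5}
  B6 → {B5}
  B7 → ∅
  B8 → {B5}

φ for z: defs {B0,B8}
  DF⁺ = {B5}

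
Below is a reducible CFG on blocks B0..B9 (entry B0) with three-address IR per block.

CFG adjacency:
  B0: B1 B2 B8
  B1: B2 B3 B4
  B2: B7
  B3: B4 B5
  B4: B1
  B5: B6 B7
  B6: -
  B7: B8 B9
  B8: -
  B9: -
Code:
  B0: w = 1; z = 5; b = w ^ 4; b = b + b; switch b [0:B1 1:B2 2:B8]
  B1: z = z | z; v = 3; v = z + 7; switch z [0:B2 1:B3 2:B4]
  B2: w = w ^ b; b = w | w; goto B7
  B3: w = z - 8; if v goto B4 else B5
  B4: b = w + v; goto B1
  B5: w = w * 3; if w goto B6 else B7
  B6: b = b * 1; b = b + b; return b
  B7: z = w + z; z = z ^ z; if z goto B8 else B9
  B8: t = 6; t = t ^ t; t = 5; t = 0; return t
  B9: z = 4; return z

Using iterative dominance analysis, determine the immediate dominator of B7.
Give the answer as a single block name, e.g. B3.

idom tree: B1←B0 B2←B0 B3←B1 B4←B1 B5←B3 B6←B5 B7←B0 B8←B0 B9←B7
Dom at joins:
  B1: preds {B0,B4}: {B0} ∩ {B0,B1,B4} = {B0}; idom=B0
  B2: preds {B0,B1}: {B0} ∩ {B0,B1} = {B0}; idom=B0
  B4: preds {B1,B3}: {B0,B1} ∩ {B0,B1,B3} = {B0,B1}; idom=B1
  B7: preds {B2,B5}: {B0,B2} ∩ {B0,B1,B3,B5} = {B0}; idom=B0
  B8: preds {B0,B7}: {B0} ∩ {B0,B7} = {B0}; idom=B0

idom(B7) = B0

Answer: B0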